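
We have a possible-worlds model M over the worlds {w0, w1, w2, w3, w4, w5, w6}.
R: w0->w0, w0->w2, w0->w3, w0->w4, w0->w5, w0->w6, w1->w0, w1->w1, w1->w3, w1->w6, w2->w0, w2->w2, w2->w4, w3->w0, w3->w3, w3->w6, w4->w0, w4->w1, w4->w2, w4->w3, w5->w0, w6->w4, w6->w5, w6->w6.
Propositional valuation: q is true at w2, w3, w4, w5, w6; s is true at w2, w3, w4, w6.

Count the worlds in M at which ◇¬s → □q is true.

1

Let φ = ◇¬s → □q. Evaluate φ at each world:
  w0 (successors {w0, w2, w3, w4, w5, w6}): φ is false.
  w1 (successors {w0, w1, w3, w6}): φ is false.
  w2 (successors {w0, w2, w4}): φ is false.
  w3 (successors {w0, w3, w6}): φ is false.
  w4 (successors {w0, w1, w2, w3}): φ is false.
  w5 (successors {w0}): φ is false.
  w6 (successors {w4, w5, w6}): φ is true.
For instance, at w1:
  At w1: ◇¬s is true, □q is false, so ◇¬s → □q is false.
    At w1: ◇¬s requires ¬s at some successor in {w0, w1, w3, w6}.
      ¬s holds at w0, so ◇¬s is true at w1.
    At w1: □q requires q at every successor {w0, w1, w3, w6}.
      q fails at w0, so □q is false at w1.
Satisfying worlds: {w6}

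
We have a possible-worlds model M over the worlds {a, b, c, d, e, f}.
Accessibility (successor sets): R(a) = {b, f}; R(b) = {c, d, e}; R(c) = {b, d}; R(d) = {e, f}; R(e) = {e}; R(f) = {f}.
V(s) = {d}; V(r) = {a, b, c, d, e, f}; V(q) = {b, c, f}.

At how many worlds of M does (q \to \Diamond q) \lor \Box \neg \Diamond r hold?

Recall that \Box ψ holds at a world iff ψ holds at every accessible world, and \Diamond ψ holds iff ψ holds at some accessible world.
Let φ = (q \to \Diamond q) \lor \Box \neg \Diamond r. Evaluate φ at each world:
  a (successors {b, f}): φ is true.
  b (successors {c, d, e}): φ is true.
  c (successors {b, d}): φ is true.
  d (successors {e, f}): φ is true.
  e (successors {e}): φ is true.
  f (successors {f}): φ is true.
For instance, at c:
  At c: q \to \Diamond q is true, \Box \neg \Diamond r is false, so (q \to \Diamond q) \lor \Box \neg \Diamond r is true.
    At c: q is true, \Diamond q is true, so q \to \Diamond q is true.
      At c: \Diamond q requires q at some successor in {b, d}.
        q holds at b, so \Diamond q is true at c.
    At c: \Box \neg \Diamond r requires \neg \Diamond r at every successor {b, d}.
      \neg \Diamond r fails at b, so \Box \neg \Diamond r is false at c.
Satisfying worlds: {a, b, c, d, e, f}

6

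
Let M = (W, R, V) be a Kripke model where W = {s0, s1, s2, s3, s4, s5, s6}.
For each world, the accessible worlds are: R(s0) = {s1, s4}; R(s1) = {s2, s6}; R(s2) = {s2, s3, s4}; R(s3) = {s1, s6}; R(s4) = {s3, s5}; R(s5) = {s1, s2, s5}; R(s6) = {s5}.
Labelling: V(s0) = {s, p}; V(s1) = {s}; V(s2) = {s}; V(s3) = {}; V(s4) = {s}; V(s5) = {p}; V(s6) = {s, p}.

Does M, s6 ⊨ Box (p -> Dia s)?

Yes

Recall that Box ψ holds at a world iff ψ holds at every accessible world, and Dia ψ holds iff ψ holds at some accessible world.
At s6: Box (p -> Dia s) requires p -> Dia s at every successor {s5}.
    At s5: p is true, Dia s is true, so p -> Dia s is true.
      At s5: Dia s requires s at some successor in {s1, s2, s5}.
        s holds at s1, so Dia s is true at s5.
So Box (p -> Dia s) is true at s6.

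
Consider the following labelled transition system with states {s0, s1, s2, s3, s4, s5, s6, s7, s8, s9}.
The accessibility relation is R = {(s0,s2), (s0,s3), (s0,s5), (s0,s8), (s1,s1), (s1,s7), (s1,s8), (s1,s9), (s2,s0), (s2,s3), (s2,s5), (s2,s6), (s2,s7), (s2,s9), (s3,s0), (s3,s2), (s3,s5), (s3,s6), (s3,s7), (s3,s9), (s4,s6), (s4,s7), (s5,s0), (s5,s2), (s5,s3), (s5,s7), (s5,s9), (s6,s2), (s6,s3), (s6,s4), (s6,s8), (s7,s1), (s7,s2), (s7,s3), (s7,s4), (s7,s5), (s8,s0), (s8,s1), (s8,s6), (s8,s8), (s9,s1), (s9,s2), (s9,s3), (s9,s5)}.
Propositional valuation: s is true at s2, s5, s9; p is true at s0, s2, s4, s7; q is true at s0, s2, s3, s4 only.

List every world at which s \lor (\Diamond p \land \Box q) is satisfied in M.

Let φ = s \lor (\Diamond p \land \Box q). Evaluate φ at each world:
  s0 (successors {s2, s3, s5, s8}): φ is false.
  s1 (successors {s1, s7, s8, s9}): φ is false.
  s2 (successors {s0, s3, s5, s6, s7, s9}): φ is true.
  s3 (successors {s0, s2, s5, s6, s7, s9}): φ is false.
  s4 (successors {s6, s7}): φ is false.
  s5 (successors {s0, s2, s3, s7, s9}): φ is true.
  s6 (successors {s2, s3, s4, s8}): φ is false.
  s7 (successors {s1, s2, s3, s4, s5}): φ is false.
  s8 (successors {s0, s1, s6, s8}): φ is false.
  s9 (successors {s1, s2, s3, s5}): φ is true.
For instance, at s1:
  At s1: s is false, \Diamond p \land \Box q is false, so s \lor (\Diamond p \land \Box q) is false.
    At s1: \Diamond p is true, \Box q is false, so \Diamond p \land \Box q is false.
      At s1: \Diamond p requires p at some successor in {s1, s7, s8, s9}.
        p holds at s7, so \Diamond p is true at s1.
      At s1: \Box q requires q at every successor {s1, s7, s8, s9}.
        q fails at s1, so \Box q is false at s1.
Satisfying worlds: {s2, s5, s9}

s2, s5, s9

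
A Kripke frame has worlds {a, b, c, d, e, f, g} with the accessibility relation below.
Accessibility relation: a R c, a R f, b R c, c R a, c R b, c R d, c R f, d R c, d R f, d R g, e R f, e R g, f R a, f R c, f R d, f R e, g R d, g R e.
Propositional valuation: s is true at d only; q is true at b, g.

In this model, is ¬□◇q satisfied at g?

At g: □◇q is true, so ¬□◇q is false.
  At g: □◇q requires ◇q at every successor {d, e}.
      At d: ◇q requires q at some successor in {c, f, g}.
        q holds at g, so ◇q is true at d.
      At e: ◇q requires q at some successor in {f, g}.
        q holds at g, so ◇q is true at e.
  So □◇q is true at g.

No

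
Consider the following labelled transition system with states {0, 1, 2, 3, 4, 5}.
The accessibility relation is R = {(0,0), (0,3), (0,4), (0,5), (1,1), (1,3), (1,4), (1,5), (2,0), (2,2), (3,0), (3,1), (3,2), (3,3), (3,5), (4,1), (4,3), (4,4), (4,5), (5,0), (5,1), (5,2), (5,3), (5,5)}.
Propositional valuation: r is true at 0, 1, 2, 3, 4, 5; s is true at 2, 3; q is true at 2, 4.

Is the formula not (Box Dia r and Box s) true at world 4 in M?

Yes

At 4: Box Dia r and Box s is false, so not (Box Dia r and Box s) is true.
  At 4: Box Dia r is true, Box s is false, so Box Dia r and Box s is false.
    At 4: Box Dia r requires Dia r at every successor {1, 3, 4, 5}.
      At 1: Dia r is true.
      At 3: Dia r is true.
      At 4: Dia r is true.
      At 5: Dia r is true.
    So Box Dia r is true at 4.
    At 4: Box s requires s at every successor {1, 3, 4, 5}.
      s fails at 1, so Box s is false at 4.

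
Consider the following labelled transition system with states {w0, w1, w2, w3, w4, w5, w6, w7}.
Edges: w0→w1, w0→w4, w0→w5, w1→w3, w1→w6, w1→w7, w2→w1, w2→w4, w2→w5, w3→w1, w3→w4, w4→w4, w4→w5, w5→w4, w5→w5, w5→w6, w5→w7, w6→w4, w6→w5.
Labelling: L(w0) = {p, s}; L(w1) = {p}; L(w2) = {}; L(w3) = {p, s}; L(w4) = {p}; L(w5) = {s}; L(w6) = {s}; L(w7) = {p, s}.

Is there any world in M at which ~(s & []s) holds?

Let φ = ~(s & []s). Evaluate φ at each world:
  w0 (successors {w1, w4, w5}): φ is true.
  w1 (successors {w3, w6, w7}): φ is true.
  w2 (successors {w1, w4, w5}): φ is true.
  w3 (successors {w1, w4}): φ is true.
  w4 (successors {w4, w5}): φ is true.
  w5 (successors {w4, w5, w6, w7}): φ is true.
  w6 (successors {w4, w5}): φ is true.
  w7 (successors ∅): φ is false.
Detail at w0 (witness):
  At w0: s & []s is false, so ~(s & []s) is true.
    At w0: s is true, []s is false, so s & []s is false.
      At w0: []s requires s at every successor {w1, w4, w5}.
        s fails at w1, so []s is false at w0.

Yes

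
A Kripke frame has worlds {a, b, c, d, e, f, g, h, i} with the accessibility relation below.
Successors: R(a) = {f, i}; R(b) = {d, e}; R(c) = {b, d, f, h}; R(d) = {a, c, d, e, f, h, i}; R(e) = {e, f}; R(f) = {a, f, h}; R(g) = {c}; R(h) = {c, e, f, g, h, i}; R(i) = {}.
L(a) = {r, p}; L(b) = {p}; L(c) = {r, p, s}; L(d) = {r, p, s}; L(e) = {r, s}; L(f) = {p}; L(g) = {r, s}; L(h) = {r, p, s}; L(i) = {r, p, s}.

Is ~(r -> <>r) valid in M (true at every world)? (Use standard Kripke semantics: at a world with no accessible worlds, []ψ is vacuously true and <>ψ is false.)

Let φ = ~(r -> <>r). Evaluate φ at each world:
  a (successors {f, i}): φ is false.
  b (successors {d, e}): φ is false.
  c (successors {b, d, f, h}): φ is false.
  d (successors {a, c, d, e, f, h, i}): φ is false.
  e (successors {e, f}): φ is false.
  f (successors {a, f, h}): φ is false.
  g (successors {c}): φ is false.
  h (successors {c, e, f, g, h, i}): φ is false.
  i (successors ∅): φ is true.
Detail at a (counterexample):
  At a: r -> <>r is true, so ~(r -> <>r) is false.
    At a: r is true, <>r is true, so r -> <>r is true.
      At a: <>r requires r at some successor in {f, i}.
        r holds at i, so <>r is true at a.

No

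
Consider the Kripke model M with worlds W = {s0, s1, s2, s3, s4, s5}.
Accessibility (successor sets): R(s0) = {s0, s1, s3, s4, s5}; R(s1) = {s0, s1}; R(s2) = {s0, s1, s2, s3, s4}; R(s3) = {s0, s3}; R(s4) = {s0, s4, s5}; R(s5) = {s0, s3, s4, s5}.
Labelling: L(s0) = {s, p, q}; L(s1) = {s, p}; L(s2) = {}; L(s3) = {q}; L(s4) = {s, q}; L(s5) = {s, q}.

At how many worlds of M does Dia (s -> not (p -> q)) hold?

5

Let φ = Dia (s -> not (p -> q)). Evaluate φ at each world:
  s0 (successors {s0, s1, s3, s4, s5}): φ is true.
  s1 (successors {s0, s1}): φ is true.
  s2 (successors {s0, s1, s2, s3, s4}): φ is true.
  s3 (successors {s0, s3}): φ is true.
  s4 (successors {s0, s4, s5}): φ is false.
  s5 (successors {s0, s3, s4, s5}): φ is true.
For instance, at s3:
  At s3: Dia (s -> not (p -> q)) requires s -> not (p -> q) at some successor in {s0, s3}.
    s -> not (p -> q) holds at s3, so Dia (s -> not (p -> q)) is true at s3.
Satisfying worlds: {s0, s1, s2, s3, s5}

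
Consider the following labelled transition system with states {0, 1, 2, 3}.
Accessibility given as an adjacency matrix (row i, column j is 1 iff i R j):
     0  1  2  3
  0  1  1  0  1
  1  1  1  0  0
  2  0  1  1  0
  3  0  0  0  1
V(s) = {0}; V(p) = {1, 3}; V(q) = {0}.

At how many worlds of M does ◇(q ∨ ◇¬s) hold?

4

Let φ = ◇(q ∨ ◇¬s). Evaluate φ at each world:
  0 (successors {0, 1, 3}): φ is true.
  1 (successors {0, 1}): φ is true.
  2 (successors {1, 2}): φ is true.
  3 (successors {3}): φ is true.
For instance, at 0:
  At 0: ◇(q ∨ ◇¬s) requires q ∨ ◇¬s at some successor in {0, 1, 3}.
    q ∨ ◇¬s holds at 0, so ◇(q ∨ ◇¬s) is true at 0.
      At 0: q is true, ◇¬s is true, so q ∨ ◇¬s is true.
Satisfying worlds: {0, 1, 2, 3}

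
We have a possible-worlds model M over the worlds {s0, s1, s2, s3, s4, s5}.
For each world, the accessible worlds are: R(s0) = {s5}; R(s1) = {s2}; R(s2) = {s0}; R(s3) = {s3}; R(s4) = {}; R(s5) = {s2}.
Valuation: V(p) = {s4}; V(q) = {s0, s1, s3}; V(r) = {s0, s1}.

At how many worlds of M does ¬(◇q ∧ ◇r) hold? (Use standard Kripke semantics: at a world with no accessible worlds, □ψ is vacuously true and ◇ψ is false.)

Let φ = ¬(◇q ∧ ◇r). Evaluate φ at each world:
  s0 (successors {s5}): φ is true.
  s1 (successors {s2}): φ is true.
  s2 (successors {s0}): φ is false.
  s3 (successors {s3}): φ is true.
  s4 (successors ∅): φ is true.
  s5 (successors {s2}): φ is true.
For instance, at s0:
  At s0: ◇q ∧ ◇r is false, so ¬(◇q ∧ ◇r) is true.
    At s0: ◇q is false, ◇r is false, so ◇q ∧ ◇r is false.
      At s0: ◇q requires q at some successor in {s5}.
        At s5: q is false.
      So ◇q is false at s0.
      At s0: ◇r requires r at some successor in {s5}.
        At s5: r is false.
      So ◇r is false at s0.
Satisfying worlds: {s0, s1, s3, s4, s5}

5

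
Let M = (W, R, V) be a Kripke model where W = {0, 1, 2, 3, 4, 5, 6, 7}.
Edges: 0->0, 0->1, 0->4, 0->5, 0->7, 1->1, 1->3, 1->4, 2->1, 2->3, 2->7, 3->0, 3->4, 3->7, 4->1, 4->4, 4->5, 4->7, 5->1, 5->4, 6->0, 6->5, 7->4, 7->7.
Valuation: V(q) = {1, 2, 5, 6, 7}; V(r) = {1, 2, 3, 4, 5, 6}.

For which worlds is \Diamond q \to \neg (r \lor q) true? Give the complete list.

Let φ = \Diamond q \to \neg (r \lor q). Evaluate φ at each world:
  0 (successors {0, 1, 4, 5, 7}): φ is true.
  1 (successors {1, 3, 4}): φ is false.
  2 (successors {1, 3, 7}): φ is false.
  3 (successors {0, 4, 7}): φ is false.
  4 (successors {1, 4, 5, 7}): φ is false.
  5 (successors {1, 4}): φ is false.
  6 (successors {0, 5}): φ is false.
  7 (successors {4, 7}): φ is false.
For instance, at 5:
  At 5: \Diamond q is true, \neg (r \lor q) is false, so \Diamond q \to \neg (r \lor q) is false.
    At 5: \Diamond q requires q at some successor in {1, 4}.
      q holds at 1, so \Diamond q is true at 5.
Satisfying worlds: {0}

0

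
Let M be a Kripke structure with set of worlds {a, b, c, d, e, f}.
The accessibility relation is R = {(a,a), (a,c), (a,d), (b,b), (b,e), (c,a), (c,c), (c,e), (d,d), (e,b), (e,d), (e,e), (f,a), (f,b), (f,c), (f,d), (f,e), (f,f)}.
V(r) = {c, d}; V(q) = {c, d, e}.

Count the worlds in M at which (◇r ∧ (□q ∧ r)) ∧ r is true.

Recall that □ψ holds at a world iff ψ holds at every accessible world, and ◇ψ holds iff ψ holds at some accessible world.
Let φ = (◇r ∧ (□q ∧ r)) ∧ r. Evaluate φ at each world:
  a (successors {a, c, d}): φ is false.
  b (successors {b, e}): φ is false.
  c (successors {a, c, e}): φ is false.
  d (successors {d}): φ is true.
  e (successors {b, d, e}): φ is false.
  f (successors {a, b, c, d, e, f}): φ is false.
For instance, at c:
  At c: ◇r ∧ (□q ∧ r) is false, r is true, so (◇r ∧ (□q ∧ r)) ∧ r is false.
    At c: ◇r is true, □q ∧ r is false, so ◇r ∧ (□q ∧ r) is false.
      At c: ◇r requires r at some successor in {a, c, e}.
        r holds at c, so ◇r is true at c.
      At c: □q is false, r is true, so □q ∧ r is false.
Satisfying worlds: {d}

1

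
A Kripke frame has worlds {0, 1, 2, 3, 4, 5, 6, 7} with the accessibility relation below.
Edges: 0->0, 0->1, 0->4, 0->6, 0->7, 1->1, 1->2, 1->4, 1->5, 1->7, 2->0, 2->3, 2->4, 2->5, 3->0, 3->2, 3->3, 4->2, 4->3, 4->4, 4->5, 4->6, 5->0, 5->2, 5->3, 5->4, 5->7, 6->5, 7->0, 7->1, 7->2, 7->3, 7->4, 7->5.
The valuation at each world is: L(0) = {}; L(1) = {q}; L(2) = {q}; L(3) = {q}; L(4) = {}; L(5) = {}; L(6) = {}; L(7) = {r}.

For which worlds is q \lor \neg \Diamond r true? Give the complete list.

1, 2, 3, 4, 6, 7

Let φ = q \lor \neg \Diamond r. Evaluate φ at each world:
  0 (successors {0, 1, 4, 6, 7}): φ is false.
  1 (successors {1, 2, 4, 5, 7}): φ is true.
  2 (successors {0, 3, 4, 5}): φ is true.
  3 (successors {0, 2, 3}): φ is true.
  4 (successors {2, 3, 4, 5, 6}): φ is true.
  5 (successors {0, 2, 3, 4, 7}): φ is false.
  6 (successors {5}): φ is true.
  7 (successors {0, 1, 2, 3, 4, 5}): φ is true.
For instance, at 1:
  At 1: q is true, \neg \Diamond r is false, so q \lor \neg \Diamond r is true.
    At 1: \Diamond r is true, so \neg \Diamond r is false.
      At 1: \Diamond r requires r at some successor in {1, 2, 4, 5, 7}.
        r holds at 7, so \Diamond r is true at 1.
Satisfying worlds: {1, 2, 3, 4, 6, 7}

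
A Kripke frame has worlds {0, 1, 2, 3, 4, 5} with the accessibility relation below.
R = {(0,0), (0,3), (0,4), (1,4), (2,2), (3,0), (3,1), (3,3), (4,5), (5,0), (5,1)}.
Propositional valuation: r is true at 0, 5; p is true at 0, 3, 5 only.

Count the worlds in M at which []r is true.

Recall that []ψ holds at a world iff ψ holds at every accessible world, and <>ψ holds iff ψ holds at some accessible world.
Let φ = []r. Evaluate φ at each world:
  0 (successors {0, 3, 4}): φ is false.
  1 (successors {4}): φ is false.
  2 (successors {2}): φ is false.
  3 (successors {0, 1, 3}): φ is false.
  4 (successors {5}): φ is true.
  5 (successors {0, 1}): φ is false.
For instance, at 4:
  At 4: []r requires r at every successor {5}.
    At 5: r is true.
  So []r is true at 4.
Satisfying worlds: {4}

1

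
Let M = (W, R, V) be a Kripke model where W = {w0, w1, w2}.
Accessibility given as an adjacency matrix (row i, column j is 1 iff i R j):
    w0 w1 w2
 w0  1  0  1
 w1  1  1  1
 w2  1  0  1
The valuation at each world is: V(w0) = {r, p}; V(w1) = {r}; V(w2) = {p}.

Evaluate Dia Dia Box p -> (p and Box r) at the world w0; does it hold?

No

At w0: Dia Dia Box p is true, p and Box r is false, so Dia Dia Box p -> (p and Box r) is false.
  At w0: Dia Dia Box p requires Dia Box p at some successor in {w0, w2}.
    Dia Box p holds at w0, so Dia Dia Box p is true at w0.
      At w0: Dia Box p requires Box p at some successor in {w0, w2}.
        Box p holds at w0, so Dia Box p is true at w0.
  At w0: p is true, Box r is false, so p and Box r is false.
    At w0: Box r requires r at every successor {w0, w2}.
      r fails at w2, so Box r is false at w0.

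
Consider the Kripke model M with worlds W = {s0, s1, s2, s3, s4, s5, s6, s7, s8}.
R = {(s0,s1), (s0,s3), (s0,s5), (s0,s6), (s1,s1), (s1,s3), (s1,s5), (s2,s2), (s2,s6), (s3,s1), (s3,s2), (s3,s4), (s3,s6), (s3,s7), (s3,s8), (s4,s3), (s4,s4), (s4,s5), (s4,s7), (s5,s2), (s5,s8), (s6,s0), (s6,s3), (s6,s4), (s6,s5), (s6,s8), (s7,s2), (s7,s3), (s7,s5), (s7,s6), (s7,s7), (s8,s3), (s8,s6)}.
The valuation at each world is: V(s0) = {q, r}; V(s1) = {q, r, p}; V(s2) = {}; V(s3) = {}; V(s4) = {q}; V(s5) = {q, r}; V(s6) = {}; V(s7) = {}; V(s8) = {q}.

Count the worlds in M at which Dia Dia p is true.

7

Recall that Dia ψ holds at a world iff ψ holds at some accessible world.
Let φ = Dia Dia p. Evaluate φ at each world:
  s0 (successors {s1, s3, s5, s6}): φ is true.
  s1 (successors {s1, s3, s5}): φ is true.
  s2 (successors {s2, s6}): φ is false.
  s3 (successors {s1, s2, s4, s6, s7, s8}): φ is true.
  s4 (successors {s3, s4, s5, s7}): φ is true.
  s5 (successors {s2, s8}): φ is false.
  s6 (successors {s0, s3, s4, s5, s8}): φ is true.
  s7 (successors {s2, s3, s5, s6, s7}): φ is true.
  s8 (successors {s3, s6}): φ is true.
For instance, at s0:
  At s0: Dia Dia p requires Dia p at some successor in {s1, s3, s5, s6}.
    Dia p holds at s1, so Dia Dia p is true at s0.
      At s1: Dia p requires p at some successor in {s1, s3, s5}.
        p holds at s1, so Dia p is true at s1.
Satisfying worlds: {s0, s1, s3, s4, s6, s7, s8}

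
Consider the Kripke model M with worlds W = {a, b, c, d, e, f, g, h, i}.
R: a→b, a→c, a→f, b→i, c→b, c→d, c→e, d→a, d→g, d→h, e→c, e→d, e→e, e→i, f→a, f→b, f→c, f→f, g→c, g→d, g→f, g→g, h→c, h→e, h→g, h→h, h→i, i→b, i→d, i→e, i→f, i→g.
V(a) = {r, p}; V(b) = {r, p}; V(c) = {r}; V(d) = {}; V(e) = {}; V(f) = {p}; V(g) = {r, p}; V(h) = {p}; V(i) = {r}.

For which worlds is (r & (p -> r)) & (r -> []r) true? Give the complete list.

Let φ = (r & (p -> r)) & (r -> []r). Evaluate φ at each world:
  a (successors {b, c, f}): φ is false.
  b (successors {i}): φ is true.
  c (successors {b, d, e}): φ is false.
  d (successors {a, g, h}): φ is false.
  e (successors {c, d, e, i}): φ is false.
  f (successors {a, b, c, f}): φ is false.
  g (successors {c, d, f, g}): φ is false.
  h (successors {c, e, g, h, i}): φ is false.
  i (successors {b, d, e, f, g}): φ is false.
For instance, at a:
  At a: r & (p -> r) is true, r -> []r is false, so (r & (p -> r)) & (r -> []r) is false.
    At a: r is true, []r is false, so r -> []r is false.
      At a: []r requires r at every successor {b, c, f}.
        r fails at f, so []r is false at a.
Satisfying worlds: {b}

b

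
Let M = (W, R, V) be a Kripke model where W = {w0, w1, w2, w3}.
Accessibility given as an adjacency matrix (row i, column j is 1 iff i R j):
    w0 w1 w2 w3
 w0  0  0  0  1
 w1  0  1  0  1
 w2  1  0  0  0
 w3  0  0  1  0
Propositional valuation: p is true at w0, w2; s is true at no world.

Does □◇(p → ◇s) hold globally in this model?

No

Recall that □ψ holds at a world iff ψ holds at every accessible world, and ◇ψ holds iff ψ holds at some accessible world.
Let φ = □◇(p → ◇s). Evaluate φ at each world:
  w0 (successors {w3}): φ is false.
  w1 (successors {w1, w3}): φ is false.
  w2 (successors {w0}): φ is true.
  w3 (successors {w2}): φ is false.
Detail at w0 (counterexample):
  At w0: □◇(p → ◇s) requires ◇(p → ◇s) at every successor {w3}.
    ◇(p → ◇s) fails at w3, so □◇(p → ◇s) is false at w0.
      At w3: ◇(p → ◇s) requires p → ◇s at some successor in {w2}.
        At w2: p → ◇s is false.
      So ◇(p → ◇s) is false at w3.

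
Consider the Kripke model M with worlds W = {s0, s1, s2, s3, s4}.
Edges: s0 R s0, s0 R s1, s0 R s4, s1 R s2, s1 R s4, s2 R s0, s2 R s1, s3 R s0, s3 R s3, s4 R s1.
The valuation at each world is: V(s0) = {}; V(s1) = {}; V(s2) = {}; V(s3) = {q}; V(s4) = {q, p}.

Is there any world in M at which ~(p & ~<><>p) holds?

Yes

Let φ = ~(p & ~<><>p). Evaluate φ at each world:
  s0 (successors {s0, s1, s4}): φ is true.
  s1 (successors {s2, s4}): φ is true.
  s2 (successors {s0, s1}): φ is true.
  s3 (successors {s0, s3}): φ is true.
  s4 (successors {s1}): φ is true.
Detail at s0 (witness):
  At s0: p & ~<><>p is false, so ~(p & ~<><>p) is true.
    At s0: p is false, ~<><>p is false, so p & ~<><>p is false.
      At s0: <><>p is true, so ~<><>p is false.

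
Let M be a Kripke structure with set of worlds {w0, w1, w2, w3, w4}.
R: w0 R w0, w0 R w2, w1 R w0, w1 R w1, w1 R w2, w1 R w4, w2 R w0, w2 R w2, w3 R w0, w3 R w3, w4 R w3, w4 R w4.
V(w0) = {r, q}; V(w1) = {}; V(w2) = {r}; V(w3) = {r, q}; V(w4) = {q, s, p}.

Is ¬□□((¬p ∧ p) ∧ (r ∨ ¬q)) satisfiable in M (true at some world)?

Let φ = ¬□□((¬p ∧ p) ∧ (r ∨ ¬q)). Evaluate φ at each world:
  w0 (successors {w0, w2}): φ is true.
  w1 (successors {w0, w1, w2, w4}): φ is true.
  w2 (successors {w0, w2}): φ is true.
  w3 (successors {w0, w3}): φ is true.
  w4 (successors {w3, w4}): φ is true.
Detail at w0 (witness):
  At w0: □□((¬p ∧ p) ∧ (r ∨ ¬q)) is false, so ¬□□((¬p ∧ p) ∧ (r ∨ ¬q)) is true.
    At w0: □□((¬p ∧ p) ∧ (r ∨ ¬q)) requires □((¬p ∧ p) ∧ (r ∨ ¬q)) at every successor {w0, w2}.
      □((¬p ∧ p) ∧ (r ∨ ¬q)) fails at w0, so □□((¬p ∧ p) ∧ (r ∨ ¬q)) is false at w0.

Yes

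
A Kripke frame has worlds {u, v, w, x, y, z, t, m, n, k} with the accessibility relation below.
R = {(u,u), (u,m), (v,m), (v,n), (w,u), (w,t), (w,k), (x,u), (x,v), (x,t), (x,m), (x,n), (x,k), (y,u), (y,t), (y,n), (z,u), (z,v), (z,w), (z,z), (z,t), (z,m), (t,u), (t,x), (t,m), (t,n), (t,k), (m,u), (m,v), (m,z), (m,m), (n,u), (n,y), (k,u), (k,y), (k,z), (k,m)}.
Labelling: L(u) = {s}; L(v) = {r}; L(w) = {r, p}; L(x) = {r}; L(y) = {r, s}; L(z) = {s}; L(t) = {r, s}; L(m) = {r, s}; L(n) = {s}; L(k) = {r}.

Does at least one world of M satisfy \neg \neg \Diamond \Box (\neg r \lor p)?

No

Let φ = \neg \neg \Diamond \Box (\neg r \lor p). Evaluate φ at each world:
  u (successors {u, m}): φ is false.
  v (successors {m, n}): φ is false.
  w (successors {u, t, k}): φ is false.
  x (successors {u, v, t, m, n, k}): φ is false.
  y (successors {u, t, n}): φ is false.
  z (successors {u, v, w, z, t, m}): φ is false.
  t (successors {u, x, m, n, k}): φ is false.
  m (successors {u, v, z, m}): φ is false.
  n (successors {u, y}): φ is false.
  k (successors {u, y, z, m}): φ is false.
For instance, at u:
  At u: \neg \Diamond \Box (\neg r \lor p) is true, so \neg \neg \Diamond \Box (\neg r \lor p) is false.
    At u: \Diamond \Box (\neg r \lor p) is false, so \neg \Diamond \Box (\neg r \lor p) is true.
      At u: \Diamond \Box (\neg r \lor p) requires \Box (\neg r \lor p) at some successor in {u, m}.
        At u: \Box (\neg r \lor p) is false.
        At m: \Box (\neg r \lor p) is false.
      So \Diamond \Box (\neg r \lor p) is false at u.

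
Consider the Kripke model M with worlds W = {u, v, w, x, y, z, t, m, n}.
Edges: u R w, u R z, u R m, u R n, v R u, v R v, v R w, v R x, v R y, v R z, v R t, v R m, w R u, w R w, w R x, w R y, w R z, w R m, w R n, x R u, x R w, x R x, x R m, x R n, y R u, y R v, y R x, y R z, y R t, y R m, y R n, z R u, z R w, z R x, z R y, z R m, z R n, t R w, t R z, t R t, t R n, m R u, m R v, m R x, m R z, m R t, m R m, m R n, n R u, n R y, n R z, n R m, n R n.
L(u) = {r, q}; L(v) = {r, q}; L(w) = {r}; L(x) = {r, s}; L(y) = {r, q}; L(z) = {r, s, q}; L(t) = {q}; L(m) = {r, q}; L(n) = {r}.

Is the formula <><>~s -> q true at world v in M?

Yes

Recall that <>ψ holds at a world iff ψ holds at some accessible world.
At v: <><>~s is true, q is true, so <><>~s -> q is true.
  At v: <><>~s requires <>~s at some successor in {u, v, w, x, y, z, t, m}.
    <>~s holds at u, so <><>~s is true at v.
      At u: <>~s requires ~s at some successor in {w, z, m, n}.
        ~s holds at w, so <>~s is true at u.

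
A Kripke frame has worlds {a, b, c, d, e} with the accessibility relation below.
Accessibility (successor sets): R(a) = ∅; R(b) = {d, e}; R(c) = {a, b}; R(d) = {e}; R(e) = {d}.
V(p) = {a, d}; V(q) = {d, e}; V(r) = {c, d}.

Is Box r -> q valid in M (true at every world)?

No

Let φ = Box r -> q. Evaluate φ at each world:
  a (successors ∅): φ is false.
  b (successors {d, e}): φ is true.
  c (successors {a, b}): φ is true.
  d (successors {e}): φ is true.
  e (successors {d}): φ is true.
Detail at a (counterexample):
  At a: Box r is true, q is false, so Box r -> q is false.
    At a: no accessible worlds, so Box r holds vacuously.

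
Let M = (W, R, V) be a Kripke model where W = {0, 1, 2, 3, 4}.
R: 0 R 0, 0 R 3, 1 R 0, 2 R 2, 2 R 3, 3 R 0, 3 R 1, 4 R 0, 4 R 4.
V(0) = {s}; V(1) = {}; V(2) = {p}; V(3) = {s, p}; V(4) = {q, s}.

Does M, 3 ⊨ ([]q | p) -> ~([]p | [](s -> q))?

Recall that []ψ holds at a world iff ψ holds at every accessible world, and <>ψ holds iff ψ holds at some accessible world.
At 3: []q | p is true, ~([]p | [](s -> q)) is true, so ([]q | p) -> ~([]p | [](s -> q)) is true.
  At 3: []q is false, p is true, so []q | p is true.
    At 3: []q requires q at every successor {0, 1}.
      q fails at 0, so []q is false at 3.
  At 3: []p | [](s -> q) is false, so ~([]p | [](s -> q)) is true.
    At 3: []p is false, [](s -> q) is false, so []p | [](s -> q) is false.
      At 3: []p requires p at every successor {0, 1}.
        p fails at 0, so []p is false at 3.
      At 3: [](s -> q) requires s -> q at every successor {0, 1}.
        s -> q fails at 0, so [](s -> q) is false at 3.

Yes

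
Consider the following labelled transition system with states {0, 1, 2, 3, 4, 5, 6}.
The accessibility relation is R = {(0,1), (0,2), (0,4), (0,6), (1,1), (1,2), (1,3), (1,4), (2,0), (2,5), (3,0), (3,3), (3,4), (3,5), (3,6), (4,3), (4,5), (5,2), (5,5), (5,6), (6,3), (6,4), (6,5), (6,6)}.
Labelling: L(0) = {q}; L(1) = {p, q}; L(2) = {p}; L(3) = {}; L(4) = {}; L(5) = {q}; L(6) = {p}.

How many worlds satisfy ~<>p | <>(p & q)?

Let φ = ~<>p | <>(p & q). Evaluate φ at each world:
  0 (successors {1, 2, 4, 6}): φ is true.
  1 (successors {1, 2, 3, 4}): φ is true.
  2 (successors {0, 5}): φ is true.
  3 (successors {0, 3, 4, 5, 6}): φ is false.
  4 (successors {3, 5}): φ is true.
  5 (successors {2, 5, 6}): φ is false.
  6 (successors {3, 4, 5, 6}): φ is false.
For instance, at 1:
  At 1: ~<>p is false, <>(p & q) is true, so ~<>p | <>(p & q) is true.
    At 1: <>p is true, so ~<>p is false.
      At 1: <>p requires p at some successor in {1, 2, 3, 4}.
        p holds at 1, so <>p is true at 1.
    At 1: <>(p & q) requires p & q at some successor in {1, 2, 3, 4}.
      p & q holds at 1, so <>(p & q) is true at 1.
Satisfying worlds: {0, 1, 2, 4}

4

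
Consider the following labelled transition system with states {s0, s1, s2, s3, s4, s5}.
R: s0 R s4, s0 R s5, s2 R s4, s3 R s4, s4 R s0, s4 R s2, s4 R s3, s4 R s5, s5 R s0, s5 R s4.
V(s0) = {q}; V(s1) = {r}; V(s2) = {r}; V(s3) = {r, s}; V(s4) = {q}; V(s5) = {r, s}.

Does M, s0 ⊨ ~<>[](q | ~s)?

At s0: <>[](q | ~s) is true, so ~<>[](q | ~s) is false.
  At s0: <>[](q | ~s) requires [](q | ~s) at some successor in {s4, s5}.
    [](q | ~s) holds at s5, so <>[](q | ~s) is true at s0.
      At s5: [](q | ~s) requires q | ~s at every successor {s0, s4}.
        At s0: q | ~s is true.
        At s4: q | ~s is true.
      So [](q | ~s) is true at s5.

No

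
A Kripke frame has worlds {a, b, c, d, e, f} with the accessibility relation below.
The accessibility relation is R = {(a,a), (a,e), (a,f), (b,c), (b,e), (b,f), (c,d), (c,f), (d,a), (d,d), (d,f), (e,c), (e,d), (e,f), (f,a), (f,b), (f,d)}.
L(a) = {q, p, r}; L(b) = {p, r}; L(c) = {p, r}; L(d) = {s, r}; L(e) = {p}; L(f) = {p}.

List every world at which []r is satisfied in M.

f

Let φ = []r. Evaluate φ at each world:
  a (successors {a, e, f}): φ is false.
  b (successors {c, e, f}): φ is false.
  c (successors {d, f}): φ is false.
  d (successors {a, d, f}): φ is false.
  e (successors {c, d, f}): φ is false.
  f (successors {a, b, d}): φ is true.
For instance, at d:
  At d: []r requires r at every successor {a, d, f}.
    r fails at f, so []r is false at d.
Satisfying worlds: {f}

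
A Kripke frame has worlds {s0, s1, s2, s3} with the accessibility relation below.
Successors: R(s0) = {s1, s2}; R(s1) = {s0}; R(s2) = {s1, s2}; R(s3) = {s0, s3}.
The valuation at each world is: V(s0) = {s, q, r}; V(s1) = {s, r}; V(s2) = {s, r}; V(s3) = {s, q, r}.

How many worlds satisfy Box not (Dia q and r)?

1

Let φ = Box not (Dia q and r). Evaluate φ at each world:
  s0 (successors {s1, s2}): φ is false.
  s1 (successors {s0}): φ is true.
  s2 (successors {s1, s2}): φ is false.
  s3 (successors {s0, s3}): φ is false.
For instance, at s1:
  At s1: Box not (Dia q and r) requires not (Dia q and r) at every successor {s0}.
      At s0: Dia q and r is false, so not (Dia q and r) is true.
  So Box not (Dia q and r) is true at s1.
Satisfying worlds: {s1}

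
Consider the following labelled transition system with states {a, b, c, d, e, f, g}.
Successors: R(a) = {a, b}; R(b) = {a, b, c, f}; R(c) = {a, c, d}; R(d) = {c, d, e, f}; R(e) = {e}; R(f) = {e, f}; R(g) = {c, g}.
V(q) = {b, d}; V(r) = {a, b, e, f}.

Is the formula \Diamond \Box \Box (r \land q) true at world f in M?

No

At f: \Diamond \Box \Box (r \land q) requires \Box \Box (r \land q) at some successor in {e, f}.
  At e: \Box \Box (r \land q) is false.
  At f: \Box \Box (r \land q) is false.
So \Diamond \Box \Box (r \land q) is false at f.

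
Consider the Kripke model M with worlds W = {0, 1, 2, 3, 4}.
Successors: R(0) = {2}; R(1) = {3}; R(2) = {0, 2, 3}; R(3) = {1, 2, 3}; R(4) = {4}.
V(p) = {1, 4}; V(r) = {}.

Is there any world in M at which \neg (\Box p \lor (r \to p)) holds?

Let φ = \neg (\Box p \lor (r \to p)). Evaluate φ at each world:
  0 (successors {2}): φ is false.
  1 (successors {3}): φ is false.
  2 (successors {0, 2, 3}): φ is false.
  3 (successors {1, 2, 3}): φ is false.
  4 (successors {4}): φ is false.
For instance, at 4:
  At 4: \Box p \lor (r \to p) is true, so \neg (\Box p \lor (r \to p)) is false.
    At 4: \Box p is true, r \to p is true, so \Box p \lor (r \to p) is true.
      At 4: \Box p requires p at every successor {4}.
        At 4: p is true.
      So \Box p is true at 4.

No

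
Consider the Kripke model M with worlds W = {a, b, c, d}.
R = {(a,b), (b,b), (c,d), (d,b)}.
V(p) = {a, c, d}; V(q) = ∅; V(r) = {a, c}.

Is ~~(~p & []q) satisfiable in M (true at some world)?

Let φ = ~~(~p & []q). Evaluate φ at each world:
  a (successors {b}): φ is false.
  b (successors {b}): φ is false.
  c (successors {d}): φ is false.
  d (successors {b}): φ is false.
For instance, at a:
  At a: ~(~p & []q) is true, so ~~(~p & []q) is false.
    At a: ~p & []q is false, so ~(~p & []q) is true.
      At a: ~p is false, []q is false, so ~p & []q is false.

No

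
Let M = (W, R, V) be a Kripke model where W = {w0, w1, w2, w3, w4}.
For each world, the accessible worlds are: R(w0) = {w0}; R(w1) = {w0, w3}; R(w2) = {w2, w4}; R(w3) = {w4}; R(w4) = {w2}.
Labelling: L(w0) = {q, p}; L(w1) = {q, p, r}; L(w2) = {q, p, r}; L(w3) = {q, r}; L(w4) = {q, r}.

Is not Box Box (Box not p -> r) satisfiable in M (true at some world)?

Let φ = not Box Box (Box not p -> r). Evaluate φ at each world:
  w0 (successors {w0}): φ is false.
  w1 (successors {w0, w3}): φ is false.
  w2 (successors {w2, w4}): φ is false.
  w3 (successors {w4}): φ is false.
  w4 (successors {w2}): φ is false.
For instance, at w2:
  At w2: Box Box (Box not p -> r) is true, so not Box Box (Box not p -> r) is false.
    At w2: Box Box (Box not p -> r) requires Box (Box not p -> r) at every successor {w2, w4}.
      At w2: Box (Box not p -> r) is true.
      At w4: Box (Box not p -> r) is true.
    So Box Box (Box not p -> r) is true at w2.

No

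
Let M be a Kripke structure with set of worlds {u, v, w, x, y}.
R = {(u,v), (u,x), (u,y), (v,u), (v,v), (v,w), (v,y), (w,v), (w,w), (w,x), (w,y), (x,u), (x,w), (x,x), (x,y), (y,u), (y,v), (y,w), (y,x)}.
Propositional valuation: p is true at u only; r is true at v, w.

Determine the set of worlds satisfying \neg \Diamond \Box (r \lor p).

Recall that \Box ψ holds at a world iff ψ holds at every accessible world, and \Diamond ψ holds iff ψ holds at some accessible world.
Let φ = \neg \Diamond \Box (r \lor p). Evaluate φ at each world:
  u (successors {v, x, y}): φ is true.
  v (successors {u, v, w, y}): φ is true.
  w (successors {v, w, x, y}): φ is true.
  x (successors {u, w, x, y}): φ is true.
  y (successors {u, v, w, x}): φ is true.
For instance, at v:
  At v: \Diamond \Box (r \lor p) is false, so \neg \Diamond \Box (r \lor p) is true.
    At v: \Diamond \Box (r \lor p) requires \Box (r \lor p) at some successor in {u, v, w, y}.
      At u: \Box (r \lor p) is false.
      At v: \Box (r \lor p) is false.
      At w: \Box (r \lor p) is false.
      At y: \Box (r \lor p) is false.
    So \Diamond \Box (r \lor p) is false at v.
Satisfying worlds: {u, v, w, x, y}

u, v, w, x, y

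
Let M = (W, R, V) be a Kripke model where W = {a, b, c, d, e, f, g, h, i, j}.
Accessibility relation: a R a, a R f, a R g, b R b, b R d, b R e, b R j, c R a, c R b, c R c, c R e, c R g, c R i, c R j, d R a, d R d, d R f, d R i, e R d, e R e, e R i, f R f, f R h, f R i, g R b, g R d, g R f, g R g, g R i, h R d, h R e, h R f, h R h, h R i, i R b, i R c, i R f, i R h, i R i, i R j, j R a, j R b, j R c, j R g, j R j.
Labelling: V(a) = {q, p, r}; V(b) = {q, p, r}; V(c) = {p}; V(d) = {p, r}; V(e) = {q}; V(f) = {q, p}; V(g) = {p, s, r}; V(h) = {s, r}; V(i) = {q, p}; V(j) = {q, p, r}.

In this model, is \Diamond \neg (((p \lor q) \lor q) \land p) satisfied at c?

Recall that \Diamond ψ holds at a world iff ψ holds at some accessible world.
At c: \Diamond \neg (((p \lor q) \lor q) \land p) requires \neg (((p \lor q) \lor q) \land p) at some successor in {a, b, c, e, g, i, j}.
  \neg (((p \lor q) \lor q) \land p) holds at e, so \Diamond \neg (((p \lor q) \lor q) \land p) is true at c.

Yes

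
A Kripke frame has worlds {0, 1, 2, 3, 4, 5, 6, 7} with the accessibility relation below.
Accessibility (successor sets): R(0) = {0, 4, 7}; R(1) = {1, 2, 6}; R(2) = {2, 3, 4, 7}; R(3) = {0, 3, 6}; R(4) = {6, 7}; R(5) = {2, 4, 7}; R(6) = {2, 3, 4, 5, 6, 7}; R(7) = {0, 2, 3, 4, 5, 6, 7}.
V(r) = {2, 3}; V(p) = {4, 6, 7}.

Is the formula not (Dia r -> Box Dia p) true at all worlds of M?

No

Let φ = not (Dia r -> Box Dia p). Evaluate φ at each world:
  0 (successors {0, 4, 7}): φ is false.
  1 (successors {1, 2, 6}): φ is false.
  2 (successors {2, 3, 4, 7}): φ is false.
  3 (successors {0, 3, 6}): φ is false.
  4 (successors {6, 7}): φ is false.
  5 (successors {2, 4, 7}): φ is false.
  6 (successors {2, 3, 4, 5, 6, 7}): φ is false.
  7 (successors {0, 2, 3, 4, 5, 6, 7}): φ is false.
Detail at 0 (counterexample):
  At 0: Dia r -> Box Dia p is true, so not (Dia r -> Box Dia p) is false.
    At 0: Dia r is false, Box Dia p is true, so Dia r -> Box Dia p is true.
      At 0: Dia r requires r at some successor in {0, 4, 7}.
        At 0: r is false.
        At 4: r is false.
        At 7: r is false.
      So Dia r is false at 0.
      At 0: Box Dia p requires Dia p at every successor {0, 4, 7}.
        At 0: Dia p is true.
        At 4: Dia p is true.
        At 7: Dia p is true.
      So Box Dia p is true at 0.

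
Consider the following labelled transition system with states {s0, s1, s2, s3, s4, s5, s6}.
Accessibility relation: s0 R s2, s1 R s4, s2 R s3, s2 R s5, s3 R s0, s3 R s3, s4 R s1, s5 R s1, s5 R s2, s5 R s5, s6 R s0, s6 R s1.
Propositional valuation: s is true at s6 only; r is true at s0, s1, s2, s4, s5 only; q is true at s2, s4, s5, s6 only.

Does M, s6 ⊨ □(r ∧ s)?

Recall that □ψ holds at a world iff ψ holds at every accessible world, and ◇ψ holds iff ψ holds at some accessible world.
At s6: □(r ∧ s) requires r ∧ s at every successor {s0, s1}.
  r ∧ s fails at s0, so □(r ∧ s) is false at s6.

No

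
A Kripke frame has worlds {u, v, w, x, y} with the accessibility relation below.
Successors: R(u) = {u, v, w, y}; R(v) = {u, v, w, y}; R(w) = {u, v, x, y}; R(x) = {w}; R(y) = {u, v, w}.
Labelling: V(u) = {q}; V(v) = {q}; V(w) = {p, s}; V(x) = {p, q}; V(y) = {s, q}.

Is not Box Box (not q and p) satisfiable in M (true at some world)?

Yes

Let φ = not Box Box (not q and p). Evaluate φ at each world:
  u (successors {u, v, w, y}): φ is true.
  v (successors {u, v, w, y}): φ is true.
  w (successors {u, v, x, y}): φ is true.
  x (successors {w}): φ is true.
  y (successors {u, v, w}): φ is true.
Detail at u (witness):
  At u: Box Box (not q and p) is false, so not Box Box (not q and p) is true.
    At u: Box Box (not q and p) requires Box (not q and p) at every successor {u, v, w, y}.
      Box (not q and p) fails at u, so Box Box (not q and p) is false at u.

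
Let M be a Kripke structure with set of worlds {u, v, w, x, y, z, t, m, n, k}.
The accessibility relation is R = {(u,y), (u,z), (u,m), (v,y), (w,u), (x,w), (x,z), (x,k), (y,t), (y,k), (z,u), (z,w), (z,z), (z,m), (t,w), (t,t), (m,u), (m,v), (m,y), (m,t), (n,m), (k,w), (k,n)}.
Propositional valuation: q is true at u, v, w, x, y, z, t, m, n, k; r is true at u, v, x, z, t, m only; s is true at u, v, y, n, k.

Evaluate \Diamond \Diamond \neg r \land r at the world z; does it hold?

Recall that \Diamond ψ holds at a world iff ψ holds at some accessible world.
At z: \Diamond \Diamond \neg r is true, r is true, so \Diamond \Diamond \neg r \land r is true.
  At z: \Diamond \Diamond \neg r requires \Diamond \neg r at some successor in {u, w, z, m}.
    \Diamond \neg r holds at u, so \Diamond \Diamond \neg r is true at z.
      At u: \Diamond \neg r requires \neg r at some successor in {y, z, m}.
        \neg r holds at y, so \Diamond \neg r is true at u.

Yes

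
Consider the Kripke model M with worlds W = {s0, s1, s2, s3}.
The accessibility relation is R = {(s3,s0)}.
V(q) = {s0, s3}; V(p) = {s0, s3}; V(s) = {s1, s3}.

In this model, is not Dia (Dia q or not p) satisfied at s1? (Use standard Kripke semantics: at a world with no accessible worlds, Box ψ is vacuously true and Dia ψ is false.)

Yes

Recall that Dia ψ holds at a world iff ψ holds at some accessible world.
At s1: Dia (Dia q or not p) is false, so not Dia (Dia q or not p) is true.
  At s1: no accessible worlds, so Dia (Dia q or not p) is false.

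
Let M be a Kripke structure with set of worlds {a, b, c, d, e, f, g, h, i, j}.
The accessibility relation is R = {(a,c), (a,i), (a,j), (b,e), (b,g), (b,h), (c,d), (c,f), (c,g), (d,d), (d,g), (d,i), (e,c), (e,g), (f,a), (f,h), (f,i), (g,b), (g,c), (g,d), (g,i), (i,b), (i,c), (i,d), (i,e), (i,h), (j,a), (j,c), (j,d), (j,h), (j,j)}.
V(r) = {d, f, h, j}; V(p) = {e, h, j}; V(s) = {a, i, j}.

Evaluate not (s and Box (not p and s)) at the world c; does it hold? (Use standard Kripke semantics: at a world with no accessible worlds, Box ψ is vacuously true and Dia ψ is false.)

Recall that Box ψ holds at a world iff ψ holds at every accessible world, and Dia ψ holds iff ψ holds at some accessible world.
At c: s and Box (not p and s) is false, so not (s and Box (not p and s)) is true.
  At c: s is false, Box (not p and s) is false, so s and Box (not p and s) is false.
    At c: Box (not p and s) requires not p and s at every successor {d, f, g}.
      not p and s fails at d, so Box (not p and s) is false at c.

Yes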